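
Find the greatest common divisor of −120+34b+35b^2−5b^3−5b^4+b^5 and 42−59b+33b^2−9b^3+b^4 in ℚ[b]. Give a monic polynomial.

Apply the Euclidean algorithm:
  b^5−5b^4−5b^3+35b^2+34b−120 = (b+4)(b^4−9b^3+33b^2−59b+42) + (−2b^3−38b^2+228b−288)
  b^4−9b^3+33b^2−59b+42 = (−(1/2)b+14)(−2b^3−38b^2+228b−288) + (679b^2−3395b+4074)
  −2b^3−38b^2+228b−288 = (−(2/679)b−48/679)(679b^2−3395b+4074) + (0)
Last nonzero remainder: 679b^2−3395b+4074. Dividing through by 679 gives the monic gcd b^2−5b+6.

6−5b+b^2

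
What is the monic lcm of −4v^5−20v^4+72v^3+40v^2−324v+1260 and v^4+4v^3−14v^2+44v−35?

v^6+4v^5−23v^4+8v^3+91v^2−396v+315

Apply the Euclidean algorithm:
  −4v^5−20v^4+72v^3+40v^2−324v+1260 = (−4v−4)(v^4+4v^3−14v^2+44v−35) + (32v^3+160v^2−288v+1120)
  v^4+4v^3−14v^2+44v−35 = ((1/32)v−1/32)(32v^3+160v^2−288v+1120) + (0)
Last nonzero remainder: 32v^3+160v^2−288v+1120. Dividing through by 32 gives the monic gcd v^3+5v^2−9v+35.
Then lcm(f, g) = f·g / gcd(f, g); expanding and making the result monic gives the answer.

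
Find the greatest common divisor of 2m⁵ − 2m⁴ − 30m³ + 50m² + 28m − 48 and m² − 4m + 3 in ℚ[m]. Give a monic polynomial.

m² − 4m + 3

By polynomial division,
  2m⁵ − 2m⁴ − 30m³ + 50m² + 28m − 48 = (2m³ + 6m² − 12m − 16)(m² − 4m + 3) + (0)
The last nonzero remainder m² − 4m + 3 is already monic.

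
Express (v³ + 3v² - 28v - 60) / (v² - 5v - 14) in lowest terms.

(v² + v - 30)/(v - 7)

Apply the Euclidean algorithm:
  v³ + 3v² - 28v - 60 = (v + 8)(v² - 5v - 14) + (26v + 52)
  v² - 5v - 14 = ((1/26)v - 7/26)(26v + 52) + (0)
Last nonzero remainder: 26v + 52. Dividing through by 26 gives the monic gcd v + 2.
Cancel v + 2 from numerator and denominator to get the reduced form.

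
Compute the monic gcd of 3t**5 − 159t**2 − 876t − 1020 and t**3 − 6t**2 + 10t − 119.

Apply the Euclidean algorithm:
  3t**5 − 159t**2 − 876t − 1020 = (3t**2 + 18t + 78)(t**3 − 6t**2 + 10t − 119) + (486t**2 + 486t + 8262)
  t**3 − 6t**2 + 10t − 119 = ((1/486)t − 7/486)(486t**2 + 486t + 8262) + (0)
Last nonzero remainder: 486t**2 + 486t + 8262. Dividing through by 486 gives the monic gcd t**2 + t + 17.

t**2 + t + 17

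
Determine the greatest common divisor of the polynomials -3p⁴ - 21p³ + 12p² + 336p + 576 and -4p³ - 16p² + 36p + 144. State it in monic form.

p² + 7p + 12

By polynomial division,
  -3p⁴ - 21p³ + 12p² + 336p + 576 = ((3/4)p + 9/4)(-4p³ - 16p² + 36p + 144) + (21p² + 147p + 252)
  -4p³ - 16p² + 36p + 144 = (-(4/21)p + 4/7)(21p² + 147p + 252) + (0)
Last nonzero remainder: 21p² + 147p + 252. Dividing through by 21 gives the monic gcd p² + 7p + 12.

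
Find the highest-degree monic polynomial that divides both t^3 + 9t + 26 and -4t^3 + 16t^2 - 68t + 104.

t^2 - 2t + 13

By polynomial division,
  t^3 + 9t + 26 = (-1/4)(-4t^3 + 16t^2 - 68t + 104) + (4t^2 - 8t + 52)
  -4t^3 + 16t^2 - 68t + 104 = (-t + 2)(4t^2 - 8t + 52) + (0)
Last nonzero remainder: 4t^2 - 8t + 52. Dividing through by 4 gives the monic gcd t^2 - 2t + 13.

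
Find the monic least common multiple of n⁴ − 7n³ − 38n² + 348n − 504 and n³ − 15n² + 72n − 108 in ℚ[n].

n⁵ − 10n⁴ − 17n³ + 462n² − 1548n + 1512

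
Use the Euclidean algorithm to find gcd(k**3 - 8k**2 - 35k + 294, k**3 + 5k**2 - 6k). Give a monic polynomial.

k + 6

By polynomial division,
  k**3 - 8k**2 - 35k + 294 = (k**3 + 5k**2 - 6k) + (-13k**2 - 29k + 294)
  k**3 + 5k**2 - 6k = (-(1/13)k - 36/169)(-13k**2 - 29k + 294) + ((1764/169)k + 10584/169)
  -13k**2 - 29k + 294 = (-(2197/1764)k + 169/36)((1764/169)k + 10584/169) + (0)
Last nonzero remainder: (1764/169)k + 10584/169. Dividing through by 1764/169 gives the monic gcd k + 6.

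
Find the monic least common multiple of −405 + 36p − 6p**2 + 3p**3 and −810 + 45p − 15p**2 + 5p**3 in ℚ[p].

Euclidean algorithm in ℚ[p]:
  3p**3 − 6p**2 + 36p − 405 = (3/5)(5p**3 − 15p**2 + 45p − 810) + (3p**2 + 9p + 81)
  5p**3 − 15p**2 + 45p − 810 = ((5/3)p − 10)(3p**2 + 9p + 81) + (0)
Last nonzero remainder: 3p**2 + 9p + 81. Dividing through by 3 gives the monic gcd p**2 + 3p + 27.
Then lcm(f, g) = f·g / gcd(f, g); expanding and making the result monic gives the answer.

810 − 207p + 24p**2 − 8p**3 + p**4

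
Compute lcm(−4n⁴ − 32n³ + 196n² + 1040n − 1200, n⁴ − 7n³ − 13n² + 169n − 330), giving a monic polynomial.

Apply the Euclidean algorithm:
  −4n⁴ − 32n³ + 196n² + 1040n − 1200 = (−4)(n⁴ − 7n³ − 13n² + 169n − 330) + (−60n³ + 144n² + 1716n − 2520)
  n⁴ − 7n³ − 13n² + 169n − 330 = (−(1/60)n + 23/300)(−60n³ + 144n² + 1716n − 2520) + ((114/25)n² − (114/25)n − 684/5)
  −60n³ + 144n² + 1716n − 2520 = (−(250/19)n + 350/19)((114/25)n² − (114/25)n − 684/5) + (0)
Last nonzero remainder: (114/25)n² − (114/25)n − 684/5. Dividing through by 114/25 gives the monic gcd n² − n − 30.
Then lcm(f, g) = f·g / gcd(f, g); expanding and making the result monic gives the answer.

n⁶ + 2n⁵ − 86n⁴ + 122n³ + 1321n² − 4660n + 3300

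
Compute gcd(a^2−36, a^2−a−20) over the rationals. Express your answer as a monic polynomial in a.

Euclidean algorithm in ℚ[a]:
  a^2−36 = (a^2−a−20) + (a−16)
  a^2−a−20 = (a+15)(a−16) + (220)
  a−16 = ((1/220)a−4/55)(220) + (0)
The last nonzero remainder is the constant 220, so the polynomials are coprime and gcd = 1.

1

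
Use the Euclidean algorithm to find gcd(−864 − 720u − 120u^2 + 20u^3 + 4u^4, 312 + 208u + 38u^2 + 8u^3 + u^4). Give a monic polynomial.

12 + 8u + u^2

Repeated division with remainder:
  4u^4 + 20u^3 − 120u^2 − 720u − 864 = (4)(u^4 + 8u^3 + 38u^2 + 208u + 312) + (−12u^3 − 272u^2 − 1552u − 2112)
  u^4 + 8u^3 + 38u^2 + 208u + 312 = (−(1/12)u + 11/9)(−12u^3 − 272u^2 − 1552u − 2112) + ((2170/9)u^2 + (17360/9)u + 8680/3)
  −12u^3 − 272u^2 − 1552u − 2112 = (−(54/1085)u − 792/1085)((2170/9)u^2 + (17360/9)u + 8680/3) + (0)
Last nonzero remainder: (2170/9)u^2 + (17360/9)u + 8680/3. Dividing through by 2170/9 gives the monic gcd u^2 + 8u + 12.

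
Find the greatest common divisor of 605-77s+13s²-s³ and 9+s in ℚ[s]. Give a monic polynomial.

1

Apply the Euclidean algorithm:
  -s³+13s²-77s+605 = (-s²+22s-275)(s+9) + (3080)
  s+9 = ((1/3080)s+9/3080)(3080) + (0)
The last nonzero remainder is the constant 3080, so the polynomials are coprime and gcd = 1.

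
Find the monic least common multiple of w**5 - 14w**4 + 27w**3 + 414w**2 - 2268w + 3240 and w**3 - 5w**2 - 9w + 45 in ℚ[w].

Apply the Euclidean algorithm:
  w**5 - 14w**4 + 27w**3 + 414w**2 - 2268w + 3240 = (w**2 - 9w - 9)(w**3 - 5w**2 - 9w + 45) + (243w**2 - 1944w + 3645)
  w**3 - 5w**2 - 9w + 45 = ((1/243)w + 1/81)(243w**2 - 1944w + 3645) + (0)
Last nonzero remainder: 243w**2 - 1944w + 3645. Dividing through by 243 gives the monic gcd w**2 - 8w + 15.
Then lcm(f, g) = f·g / gcd(f, g); expanding and making the result monic gives the answer.

w**6 - 11w**5 - 15w**4 + 495w**3 - 1026w**2 - 3564w + 9720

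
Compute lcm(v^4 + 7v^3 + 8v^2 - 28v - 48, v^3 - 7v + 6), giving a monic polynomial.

By polynomial division,
  v^4 + 7v^3 + 8v^2 - 28v - 48 = (v + 7)(v^3 - 7v + 6) + (15v^2 + 15v - 90)
  v^3 - 7v + 6 = ((1/15)v - 1/15)(15v^2 + 15v - 90) + (0)
Last nonzero remainder: 15v^2 + 15v - 90. Dividing through by 15 gives the monic gcd v^2 + v - 6.
Then lcm(f, g) = f·g / gcd(f, g); expanding and making the result monic gives the answer.

v^5 + 6v^4 + v^3 - 36v^2 - 20v + 48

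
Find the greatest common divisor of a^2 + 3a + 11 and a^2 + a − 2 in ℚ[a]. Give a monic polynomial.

Euclidean algorithm in ℚ[a]:
  a^2 + 3a + 11 = (a^2 + a − 2) + (2a + 13)
  a^2 + a − 2 = ((1/2)a − 11/4)(2a + 13) + (135/4)
  2a + 13 = ((8/135)a + 52/135)(135/4) + (0)
The last nonzero remainder is the constant 135/4, so the polynomials are coprime and gcd = 1.

1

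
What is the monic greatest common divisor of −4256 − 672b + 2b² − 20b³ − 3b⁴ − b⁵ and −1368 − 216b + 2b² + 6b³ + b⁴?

38 + 6b + b²

Repeated division with remainder:
  −b⁵ − 3b⁴ − 20b³ + 2b² − 672b − 4256 = (−b + 3)(b⁴ + 6b³ + 2b² − 216b − 1368) + (−36b³ − 220b² − 1392b − 152)
  b⁴ + 6b³ + 2b² − 216b − 1368 = (−(1/36)b + 1/324)(−36b³ − 220b² − 1392b − 152) + (−(2915/81)b² − (5830/27)b − 110770/81)
  −36b³ − 220b² − 1392b − 152 = ((2916/2915)b + 324/2915)(−(2915/81)b² − (5830/27)b − 110770/81) + (0)
Last nonzero remainder: −(2915/81)b² − (5830/27)b − 110770/81. Dividing through by −2915/81 gives the monic gcd b² + 6b + 38.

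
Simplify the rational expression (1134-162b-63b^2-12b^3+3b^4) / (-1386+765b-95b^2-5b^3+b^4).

(54+18b+3b^2)/(-66+5b+b^2)

Repeated division with remainder:
  3b^4-12b^3-63b^2-162b+1134 = (3)(b^4-5b^3-95b^2+765b-1386) + (3b^3+222b^2-2457b+5292)
  b^4-5b^3-95b^2+765b-1386 = ((1/3)b-79/3)(3b^3+222b^2-2457b+5292) + (6570b^2-65700b+137970)
  3b^3+222b^2-2457b+5292 = ((1/2190)b+14/365)(6570b^2-65700b+137970) + (0)
Last nonzero remainder: 6570b^2-65700b+137970. Dividing through by 6570 gives the monic gcd b^2-10b+21.
Cancel b^2-10b+21 from numerator and denominator to get the reduced form.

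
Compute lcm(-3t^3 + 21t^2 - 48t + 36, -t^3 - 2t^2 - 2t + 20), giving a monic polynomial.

t^5 - 3t^4 - 2t^3 - 18t^2 + 112t - 120

Repeated division with remainder:
  -3t^3 + 21t^2 - 48t + 36 = (3)(-t^3 - 2t^2 - 2t + 20) + (27t^2 - 42t - 24)
  -t^3 - 2t^2 - 2t + 20 = (-(1/27)t - 32/243)(27t^2 - 42t - 24) + (-(682/81)t + 1364/81)
  27t^2 - 42t - 24 = (-(2187/682)t - 486/341)(-(682/81)t + 1364/81) + (0)
Last nonzero remainder: -(682/81)t + 1364/81. Dividing through by -682/81 gives the monic gcd t - 2.
Then lcm(f, g) = f·g / gcd(f, g); expanding and making the result monic gives the answer.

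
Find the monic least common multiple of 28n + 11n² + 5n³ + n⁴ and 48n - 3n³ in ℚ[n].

-112n - 16n² - 9n³ + n⁴ + n⁵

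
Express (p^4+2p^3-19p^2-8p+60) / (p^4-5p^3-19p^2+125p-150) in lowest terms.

Euclidean algorithm in ℚ[p]:
  p^4+2p^3-19p^2-8p+60 = (p^4-5p^3-19p^2+125p-150) + (7p^3-133p+210)
  p^4-5p^3-19p^2+125p-150 = ((1/7)p-5/7)(7p^3-133p+210) + (0)
Last nonzero remainder: 7p^3-133p+210. Dividing through by 7 gives the monic gcd p^3-19p+30.
Cancel p^3-19p+30 from numerator and denominator to get the reduced form.

(p+2)/(p-5)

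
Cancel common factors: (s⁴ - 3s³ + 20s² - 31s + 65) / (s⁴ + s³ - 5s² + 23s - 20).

Euclidean algorithm in ℚ[s]:
  s⁴ - 3s³ + 20s² - 31s + 65 = (s⁴ + s³ - 5s² + 23s - 20) + (-4s³ + 25s² - 54s + 85)
  s⁴ + s³ - 5s² + 23s - 20 = (-(1/4)s - 29/16)(-4s³ + 25s² - 54s + 85) + ((429/16)s² - (429/8)s + 2145/16)
  -4s³ + 25s² - 54s + 85 = (-(64/429)s + 272/429)((429/16)s² - (429/8)s + 2145/16) + (0)
Last nonzero remainder: (429/16)s² - (429/8)s + 2145/16. Dividing through by 429/16 gives the monic gcd s² - 2s + 5.
Cancel s² - 2s + 5 from numerator and denominator to get the reduced form.

(s² - s + 13)/(s² + 3s - 4)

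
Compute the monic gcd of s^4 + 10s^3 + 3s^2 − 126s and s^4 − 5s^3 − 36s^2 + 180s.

By polynomial division,
  s^4 + 10s^3 + 3s^2 − 126s = (s^4 − 5s^3 − 36s^2 + 180s) + (15s^3 + 39s^2 − 306s)
  s^4 − 5s^3 − 36s^2 + 180s = ((1/15)s − 38/75)(15s^3 + 39s^2 − 306s) + ((104/25)s^2 + (624/25)s)
  15s^3 + 39s^2 − 306s = ((375/104)s − 1275/104)((104/25)s^2 + (624/25)s) + (0)
Last nonzero remainder: (104/25)s^2 + (624/25)s. Dividing through by 104/25 gives the monic gcd s^2 + 6s.

s^2 + 6s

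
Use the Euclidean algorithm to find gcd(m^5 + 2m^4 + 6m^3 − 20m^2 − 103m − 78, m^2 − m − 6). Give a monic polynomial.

By polynomial division,
  m^5 + 2m^4 + 6m^3 − 20m^2 − 103m − 78 = (m^3 + 3m^2 + 15m + 13)(m^2 − m − 6) + (0)
The last nonzero remainder m^2 − m − 6 is already monic.

m^2 − m − 6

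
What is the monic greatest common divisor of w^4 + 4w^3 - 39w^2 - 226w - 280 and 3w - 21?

w - 7

Euclidean algorithm in ℚ[w]:
  w^4 + 4w^3 - 39w^2 - 226w - 280 = ((1/3)w^3 + (11/3)w^2 + (38/3)w + 40/3)(3w - 21) + (0)
Last nonzero remainder: 3w - 21. Dividing through by 3 gives the monic gcd w - 7.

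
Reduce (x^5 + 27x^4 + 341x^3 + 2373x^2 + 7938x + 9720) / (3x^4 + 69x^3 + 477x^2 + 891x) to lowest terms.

(x^3 + 15x^2 + 134x + 360)/(3x^2 + 33x)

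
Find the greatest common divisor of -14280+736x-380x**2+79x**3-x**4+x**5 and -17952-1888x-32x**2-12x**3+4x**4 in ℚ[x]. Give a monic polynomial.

Apply the Euclidean algorithm:
  x**5-x**4+79x**3-380x**2+736x-14280 = ((1/4)x+1/2)(4x**4-12x**3-32x**2-1888x-17952) + (93x**3+108x**2+6168x-5304)
  4x**4-12x**3-32x**2-1888x-17952 = ((4/93)x-172/961)(93x**3+108x**2+6168x-5304) + (-(267120/961)x**2-(534240/961)x-18164160/961)
  93x**3+108x**2+6168x-5304 = (-(29791/89040)x+12493/44520)(-(267120/961)x**2-(534240/961)x-18164160/961) + (0)
Last nonzero remainder: -(267120/961)x**2-(534240/961)x-18164160/961. Dividing through by -267120/961 gives the monic gcd x**2+2x+68.

68+2x+x**2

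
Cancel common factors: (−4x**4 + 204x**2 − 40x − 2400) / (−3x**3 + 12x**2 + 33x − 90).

Euclidean algorithm in ℚ[x]:
  −4x**4 + 204x**2 − 40x − 2400 = ((4/3)x + 16/3)(−3x**3 + 12x**2 + 33x − 90) + (96x**2 − 96x − 1920)
  −3x**3 + 12x**2 + 33x − 90 = (−(1/32)x + 3/32)(96x**2 − 96x − 1920) + (−18x + 90)
  96x**2 − 96x − 1920 = (−(16/3)x − 64/3)(−18x + 90) + (0)
Last nonzero remainder: −18x + 90. Dividing through by −18 gives the monic gcd x − 5.
Cancel x − 5 from numerator and denominator to get the reduced form.

(4x**3 + 20x**2 − 104x − 480)/(3x**2 + 3x − 18)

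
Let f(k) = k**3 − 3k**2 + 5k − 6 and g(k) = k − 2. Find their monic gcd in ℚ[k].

Euclidean algorithm in ℚ[k]:
  k**3 − 3k**2 + 5k − 6 = (k**2 − k + 3)(k − 2) + (0)
The last nonzero remainder k − 2 is already monic.

k − 2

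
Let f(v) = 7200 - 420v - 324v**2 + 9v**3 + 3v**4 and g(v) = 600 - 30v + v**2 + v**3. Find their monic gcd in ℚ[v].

By polynomial division,
  3v**4 + 9v**3 - 324v**2 - 420v + 7200 = (3v + 6)(v**3 + v**2 - 30v + 600) + (-240v**2 - 2040v + 3600)
  v**3 + v**2 - 30v + 600 = (-(1/240)v + 1/32)(-240v**2 - 2040v + 3600) + ((195/4)v + 975/2)
  -240v**2 - 2040v + 3600 = (-(64/13)v + 96/13)((195/4)v + 975/2) + (0)
Last nonzero remainder: (195/4)v + 975/2. Dividing through by 195/4 gives the monic gcd v + 10.

10 + v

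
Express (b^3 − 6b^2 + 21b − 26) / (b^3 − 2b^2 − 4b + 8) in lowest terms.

(b^2 − 4b + 13)/(b^2 − 4)

Repeated division with remainder:
  b^3 − 6b^2 + 21b − 26 = (b^3 − 2b^2 − 4b + 8) + (−4b^2 + 25b − 34)
  b^3 − 2b^2 − 4b + 8 = (−(1/4)b − 17/16)(−4b^2 + 25b − 34) + ((225/16)b − 225/8)
  −4b^2 + 25b − 34 = (−(64/225)b + 272/225)((225/16)b − 225/8) + (0)
Last nonzero remainder: (225/16)b − 225/8. Dividing through by 225/16 gives the monic gcd b − 2.
Cancel b − 2 from numerator and denominator to get the reduced form.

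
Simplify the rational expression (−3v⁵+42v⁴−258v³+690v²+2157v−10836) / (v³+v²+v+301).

(−3v³+24v²+15v−252)/(v+7)

Apply the Euclidean algorithm:
  −3v⁵+42v⁴−258v³+690v²+2157v−10836 = (−3v²+45v−300)(v³+v²+v+301) + (1848v²−11088v+79464)
  v³+v²+v+301 = ((1/1848)v+1/264)(1848v²−11088v+79464) + (0)
Last nonzero remainder: 1848v²−11088v+79464. Dividing through by 1848 gives the monic gcd v²−6v+43.
Cancel v²−6v+43 from numerator and denominator to get the reduced form.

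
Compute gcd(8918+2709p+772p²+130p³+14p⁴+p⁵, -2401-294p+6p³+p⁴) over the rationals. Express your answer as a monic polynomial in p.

343+91p+13p²+p³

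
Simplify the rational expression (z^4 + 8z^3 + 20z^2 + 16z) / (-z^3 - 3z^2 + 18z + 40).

(-z^3 - 6z^2 - 8z)/(z^2 + z - 20)

By polynomial division,
  z^4 + 8z^3 + 20z^2 + 16z = (-z - 5)(-z^3 - 3z^2 + 18z + 40) + (23z^2 + 146z + 200)
  -z^3 - 3z^2 + 18z + 40 = (-(1/23)z + 77/529)(23z^2 + 146z + 200) + ((2880/529)z + 5760/529)
  23z^2 + 146z + 200 = ((12167/2880)z + 2645/144)((2880/529)z + 5760/529) + (0)
Last nonzero remainder: (2880/529)z + 5760/529. Dividing through by 2880/529 gives the monic gcd z + 2.
Cancel z + 2 from numerator and denominator to get the reduced form.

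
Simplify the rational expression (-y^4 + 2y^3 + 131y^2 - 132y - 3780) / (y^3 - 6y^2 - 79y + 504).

(-y^2 + 4y + 60)/(y - 8)

Repeated division with remainder:
  -y^4 + 2y^3 + 131y^2 - 132y - 3780 = (-y - 4)(y^3 - 6y^2 - 79y + 504) + (28y^2 + 56y - 1764)
  y^3 - 6y^2 - 79y + 504 = ((1/28)y - 2/7)(28y^2 + 56y - 1764) + (0)
Last nonzero remainder: 28y^2 + 56y - 1764. Dividing through by 28 gives the monic gcd y^2 + 2y - 63.
Cancel y^2 + 2y - 63 from numerator and denominator to get the reduced form.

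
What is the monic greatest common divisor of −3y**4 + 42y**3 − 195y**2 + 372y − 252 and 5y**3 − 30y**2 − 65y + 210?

y**2 − 9y + 14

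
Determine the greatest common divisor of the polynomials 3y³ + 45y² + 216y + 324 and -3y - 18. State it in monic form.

By polynomial division,
  3y³ + 45y² + 216y + 324 = (-y² - 9y - 18)(-3y - 18) + (0)
Last nonzero remainder: -3y - 18. Dividing through by -3 gives the monic gcd y + 6.

y + 6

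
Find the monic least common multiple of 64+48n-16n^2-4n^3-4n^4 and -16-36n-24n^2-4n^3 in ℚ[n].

By polynomial division,
  -4n^4-4n^3-16n^2+48n+64 = (n-5)(-4n^3-24n^2-36n-16) + (-100n^2-116n-16)
  -4n^3-24n^2-36n-16 = ((1/25)n+121/625)(-100n^2-116n-16) + (-(8064/625)n-8064/625)
  -100n^2-116n-16 = ((15625/2016)n+625/504)(-(8064/625)n-8064/625) + (0)
Last nonzero remainder: -(8064/625)n-8064/625. Dividing through by -8064/625 gives the monic gcd n+1.
Then lcm(f, g) = f·g / gcd(f, g); expanding and making the result monic gives the answer.

-64-128n-60n^2+12n^3+13n^4+6n^5+n^6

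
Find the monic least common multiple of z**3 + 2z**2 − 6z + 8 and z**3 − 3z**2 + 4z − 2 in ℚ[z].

z**4 + z**3 − 8z**2 + 14z − 8

Euclidean algorithm in ℚ[z]:
  z**3 + 2z**2 − 6z + 8 = (z**3 − 3z**2 + 4z − 2) + (5z**2 − 10z + 10)
  z**3 − 3z**2 + 4z − 2 = ((1/5)z − 1/5)(5z**2 − 10z + 10) + (0)
Last nonzero remainder: 5z**2 − 10z + 10. Dividing through by 5 gives the monic gcd z**2 − 2z + 2.
Then lcm(f, g) = f·g / gcd(f, g); expanding and making the result monic gives the answer.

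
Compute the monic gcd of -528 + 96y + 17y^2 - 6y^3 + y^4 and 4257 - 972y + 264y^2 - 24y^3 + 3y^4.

33 - 6y + y^2

Repeated division with remainder:
  y^4 - 6y^3 + 17y^2 + 96y - 528 = (1/3)(3y^4 - 24y^3 + 264y^2 - 972y + 4257) + (2y^3 - 71y^2 + 420y - 1947)
  3y^4 - 24y^3 + 264y^2 - 972y + 4257 = ((3/2)y + 165/4)(2y^3 - 71y^2 + 420y - 1947) + ((10251/4)y^2 - (30753/2)y + 338283/4)
  2y^3 - 71y^2 + 420y - 1947 = ((8/10251)y - 236/10251)((10251/4)y^2 - (30753/2)y + 338283/4) + (0)
Last nonzero remainder: (10251/4)y^2 - (30753/2)y + 338283/4. Dividing through by 10251/4 gives the monic gcd y^2 - 6y + 33.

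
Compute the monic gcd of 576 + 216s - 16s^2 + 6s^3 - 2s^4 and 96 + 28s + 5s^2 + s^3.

24 + s + s^2

Repeated division with remainder:
  -2s^4 + 6s^3 - 16s^2 + 216s + 576 = (-2s + 16)(s^3 + 5s^2 + 28s + 96) + (-40s^2 - 40s - 960)
  s^3 + 5s^2 + 28s + 96 = (-(1/40)s - 1/10)(-40s^2 - 40s - 960) + (0)
Last nonzero remainder: -40s^2 - 40s - 960. Dividing through by -40 gives the monic gcd s^2 + s + 24.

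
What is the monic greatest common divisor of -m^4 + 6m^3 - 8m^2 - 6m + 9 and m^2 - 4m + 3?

By polynomial division,
  -m^4 + 6m^3 - 8m^2 - 6m + 9 = (-m^2 + 2m + 3)(m^2 - 4m + 3) + (0)
The last nonzero remainder m^2 - 4m + 3 is already monic.

m^2 - 4m + 3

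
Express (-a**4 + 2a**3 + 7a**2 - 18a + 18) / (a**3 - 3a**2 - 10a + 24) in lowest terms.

(-a**3 + 5a**2 - 8a + 6)/(a**2 - 6a + 8)

Euclidean algorithm in ℚ[a]:
  -a**4 + 2a**3 + 7a**2 - 18a + 18 = (-a - 1)(a**3 - 3a**2 - 10a + 24) + (-6a**2 - 4a + 42)
  a**3 - 3a**2 - 10a + 24 = (-(1/6)a + 11/18)(-6a**2 - 4a + 42) + (-(5/9)a - 5/3)
  -6a**2 - 4a + 42 = ((54/5)a - 126/5)(-(5/9)a - 5/3) + (0)
Last nonzero remainder: -(5/9)a - 5/3. Dividing through by -5/9 gives the monic gcd a + 3.
Cancel a + 3 from numerator and denominator to get the reduced form.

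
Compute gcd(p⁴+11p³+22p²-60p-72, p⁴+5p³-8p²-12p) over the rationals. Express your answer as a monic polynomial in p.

p³+5p²-8p-12

By polynomial division,
  p⁴+11p³+22p²-60p-72 = (p⁴+5p³-8p²-12p) + (6p³+30p²-48p-72)
  p⁴+5p³-8p²-12p = ((1/6)p)(6p³+30p²-48p-72) + (0)
Last nonzero remainder: 6p³+30p²-48p-72. Dividing through by 6 gives the monic gcd p³+5p²-8p-12.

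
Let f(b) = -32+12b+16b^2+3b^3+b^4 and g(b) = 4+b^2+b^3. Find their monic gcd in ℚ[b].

Repeated division with remainder:
  b^4+3b^3+16b^2+12b-32 = (b+2)(b^3+b^2+4) + (14b^2+8b-40)
  b^3+b^2+4 = ((1/14)b+3/98)(14b^2+8b-40) + ((128/49)b+256/49)
  14b^2+8b-40 = ((343/64)b-245/32)((128/49)b+256/49) + (0)
Last nonzero remainder: (128/49)b+256/49. Dividing through by 128/49 gives the monic gcd b+2.

2+b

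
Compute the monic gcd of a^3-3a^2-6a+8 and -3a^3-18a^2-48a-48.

a+2

Apply the Euclidean algorithm:
  a^3-3a^2-6a+8 = (-1/3)(-3a^3-18a^2-48a-48) + (-9a^2-22a-8)
  -3a^3-18a^2-48a-48 = ((1/3)a+32/27)(-9a^2-22a-8) + (-(520/27)a-1040/27)
  -9a^2-22a-8 = ((243/520)a+27/130)(-(520/27)a-1040/27) + (0)
Last nonzero remainder: -(520/27)a-1040/27. Dividing through by -520/27 gives the monic gcd a+2.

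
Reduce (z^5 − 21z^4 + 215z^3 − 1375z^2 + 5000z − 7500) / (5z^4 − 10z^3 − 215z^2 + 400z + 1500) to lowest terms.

(z^3 − 11z^2 + 80z − 300)/(5z^2 + 40z + 60)

Euclidean algorithm in ℚ[z]:
  z^5 − 21z^4 + 215z^3 − 1375z^2 + 5000z − 7500 = ((1/5)z − 19/5)(5z^4 − 10z^3 − 215z^2 + 400z + 1500) + (220z^3 − 2272z^2 + 6220z − 1800)
  5z^4 − 10z^3 − 215z^2 + 400z + 1500 = ((1/44)z + 229/1210)(220z^3 − 2272z^2 + 6220z − 1800) + ((44544/605)z^2 − (89088/121)z + 222720/121)
  220z^3 − 2272z^2 + 6220z − 1800 = ((33275/11136)z − 1815/1856)((44544/605)z^2 − (89088/121)z + 222720/121) + (0)
Last nonzero remainder: (44544/605)z^2 − (89088/121)z + 222720/121. Dividing through by 44544/605 gives the monic gcd z^2 − 10z + 25.
Cancel z^2 − 10z + 25 from numerator and denominator to get the reduced form.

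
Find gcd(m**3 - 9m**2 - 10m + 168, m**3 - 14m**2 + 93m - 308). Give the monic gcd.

m - 7

By polynomial division,
  m**3 - 9m**2 - 10m + 168 = (m**3 - 14m**2 + 93m - 308) + (5m**2 - 103m + 476)
  m**3 - 14m**2 + 93m - 308 = ((1/5)m + 33/25)(5m**2 - 103m + 476) + ((3344/25)m - 23408/25)
  5m**2 - 103m + 476 = ((125/3344)m - 425/836)((3344/25)m - 23408/25) + (0)
Last nonzero remainder: (3344/25)m - 23408/25. Dividing through by 3344/25 gives the monic gcd m - 7.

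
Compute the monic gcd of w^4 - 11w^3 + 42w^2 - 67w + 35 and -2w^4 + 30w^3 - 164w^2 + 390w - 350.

Repeated division with remainder:
  w^4 - 11w^3 + 42w^2 - 67w + 35 = (-1/2)(-2w^4 + 30w^3 - 164w^2 + 390w - 350) + (4w^3 - 40w^2 + 128w - 140)
  -2w^4 + 30w^3 - 164w^2 + 390w - 350 = (-(1/2)w + 5/2)(4w^3 - 40w^2 + 128w - 140) + (0)
Last nonzero remainder: 4w^3 - 40w^2 + 128w - 140. Dividing through by 4 gives the monic gcd w^3 - 10w^2 + 32w - 35.

w^3 - 10w^2 + 32w - 35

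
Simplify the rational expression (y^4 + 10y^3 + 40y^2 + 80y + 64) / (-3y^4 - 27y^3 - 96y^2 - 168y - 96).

By polynomial division,
  y^4 + 10y^3 + 40y^2 + 80y + 64 = (-1/3)(-3y^4 - 27y^3 - 96y^2 - 168y - 96) + (y^3 + 8y^2 + 24y + 32)
  -3y^4 - 27y^3 - 96y^2 - 168y - 96 = (-3y - 3)(y^3 + 8y^2 + 24y + 32) + (0)
The last nonzero remainder y^3 + 8y^2 + 24y + 32 is already monic.
Cancel y^3 + 8y^2 + 24y + 32 from numerator and denominator to get the reduced form.

(-y - 2)/(3y + 3)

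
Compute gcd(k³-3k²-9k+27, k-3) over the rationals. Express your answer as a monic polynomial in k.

Euclidean algorithm in ℚ[k]:
  k³-3k²-9k+27 = (k²-9)(k-3) + (0)
The last nonzero remainder k-3 is already monic.

k-3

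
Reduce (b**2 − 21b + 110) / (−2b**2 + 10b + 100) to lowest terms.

(−b + 11)/(2b + 10)

Apply the Euclidean algorithm:
  b**2 − 21b + 110 = (−1/2)(−2b**2 + 10b + 100) + (−16b + 160)
  −2b**2 + 10b + 100 = ((1/8)b + 5/8)(−16b + 160) + (0)
Last nonzero remainder: −16b + 160. Dividing through by −16 gives the monic gcd b − 10.
Cancel b − 10 from numerator and denominator to get the reduced form.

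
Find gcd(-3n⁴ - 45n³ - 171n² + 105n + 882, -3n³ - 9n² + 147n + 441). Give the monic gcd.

n² + 10n + 21

Apply the Euclidean algorithm:
  -3n⁴ - 45n³ - 171n² + 105n + 882 = (n + 12)(-3n³ - 9n² + 147n + 441) + (-210n² - 2100n - 4410)
  -3n³ - 9n² + 147n + 441 = ((1/70)n - 1/10)(-210n² - 2100n - 4410) + (0)
Last nonzero remainder: -210n² - 2100n - 4410. Dividing through by -210 gives the monic gcd n² + 10n + 21.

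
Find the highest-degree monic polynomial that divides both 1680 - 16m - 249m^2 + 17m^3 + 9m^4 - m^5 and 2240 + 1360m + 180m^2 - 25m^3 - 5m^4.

-28 - 3m + m^2

Euclidean algorithm in ℚ[m]:
  -m^5 + 9m^4 + 17m^3 - 249m^2 - 16m + 1680 = ((1/5)m - 14/5)(-5m^4 - 25m^3 + 180m^2 + 1360m + 2240) + (-89m^3 - 17m^2 + 3344m + 7952)
  -5m^4 - 25m^3 + 180m^2 + 1360m + 2240 = ((5/89)m + 2140/7921)(-89m^3 - 17m^2 + 3344m + 7952) + (-(25920/7921)m^2 + (77760/7921)m + 725760/7921)
  -89m^3 - 17m^2 + 3344m + 7952 = ((704969/25920)m + 562391/6480)(-(25920/7921)m^2 + (77760/7921)m + 725760/7921) + (0)
Last nonzero remainder: -(25920/7921)m^2 + (77760/7921)m + 725760/7921. Dividing through by -25920/7921 gives the monic gcd m^2 - 3m - 28.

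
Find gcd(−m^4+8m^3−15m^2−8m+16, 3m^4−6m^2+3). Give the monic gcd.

m^2−1

Apply the Euclidean algorithm:
  −m^4+8m^3−15m^2−8m+16 = (−1/3)(3m^4−6m^2+3) + (8m^3−17m^2−8m+17)
  3m^4−6m^2+3 = ((3/8)m+51/64)(8m^3−17m^2−8m+17) + ((675/64)m^2−675/64)
  8m^3−17m^2−8m+17 = ((512/675)m−1088/675)((675/64)m^2−675/64) + (0)
Last nonzero remainder: (675/64)m^2−675/64. Dividing through by 675/64 gives the monic gcd m^2−1.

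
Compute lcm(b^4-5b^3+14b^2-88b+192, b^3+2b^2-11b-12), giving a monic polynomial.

b^6-7b^4-38b^3-192b^2+608b+768

Repeated division with remainder:
  b^4-5b^3+14b^2-88b+192 = (b-7)(b^3+2b^2-11b-12) + (39b^2-153b+108)
  b^3+2b^2-11b-12 = ((1/39)b+77/507)(39b^2-153b+108) + ((1600/169)b-4800/169)
  39b^2-153b+108 = ((6591/1600)b-1521/400)((1600/169)b-4800/169) + (0)
Last nonzero remainder: (1600/169)b-4800/169. Dividing through by 1600/169 gives the monic gcd b-3.
Then lcm(f, g) = f·g / gcd(f, g); expanding and making the result monic gives the answer.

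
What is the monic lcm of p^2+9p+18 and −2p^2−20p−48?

p^3+13p^2+54p+72

Repeated division with remainder:
  p^2+9p+18 = (−1/2)(−2p^2−20p−48) + (−p−6)
  −2p^2−20p−48 = (2p+8)(−p−6) + (0)
Last nonzero remainder: −p−6. Dividing through by −1 gives the monic gcd p+6.
Then lcm(f, g) = f·g / gcd(f, g); expanding and making the result monic gives the answer.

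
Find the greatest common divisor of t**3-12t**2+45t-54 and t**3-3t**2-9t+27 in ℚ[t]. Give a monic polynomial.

Euclidean algorithm in ℚ[t]:
  t**3-12t**2+45t-54 = (t**3-3t**2-9t+27) + (-9t**2+54t-81)
  t**3-3t**2-9t+27 = (-(1/9)t-1/3)(-9t**2+54t-81) + (0)
Last nonzero remainder: -9t**2+54t-81. Dividing through by -9 gives the monic gcd t**2-6t+9.

t**2-6t+9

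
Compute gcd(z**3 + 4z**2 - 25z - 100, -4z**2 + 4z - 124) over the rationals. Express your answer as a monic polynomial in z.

1

By polynomial division,
  z**3 + 4z**2 - 25z - 100 = (-(1/4)z - 5/4)(-4z**2 + 4z - 124) + (-51z - 255)
  -4z**2 + 4z - 124 = ((4/51)z - 8/17)(-51z - 255) + (-244)
  -51z - 255 = ((51/244)z + 255/244)(-244) + (0)
The last nonzero remainder is the constant -244, so the polynomials are coprime and gcd = 1.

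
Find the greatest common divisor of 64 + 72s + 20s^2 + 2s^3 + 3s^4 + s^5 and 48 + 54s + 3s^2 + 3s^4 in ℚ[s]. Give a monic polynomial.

16 + 2s - s^2 + s^3

Apply the Euclidean algorithm:
  s^5 + 3s^4 + 2s^3 + 20s^2 + 72s + 64 = ((1/3)s + 1)(3s^4 + 3s^2 + 54s + 48) + (s^3 - s^2 + 2s + 16)
  3s^4 + 3s^2 + 54s + 48 = (3s + 3)(s^3 - s^2 + 2s + 16) + (0)
The last nonzero remainder s^3 - s^2 + 2s + 16 is already monic.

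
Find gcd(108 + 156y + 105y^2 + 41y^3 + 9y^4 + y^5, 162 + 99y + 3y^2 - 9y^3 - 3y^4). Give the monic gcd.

18 + 17y + 6y^2 + y^3

By polynomial division,
  y^5 + 9y^4 + 41y^3 + 105y^2 + 156y + 108 = (-(1/3)y - 2)(-3y^4 - 9y^3 + 3y^2 + 99y + 162) + (24y^3 + 144y^2 + 408y + 432)
  -3y^4 - 9y^3 + 3y^2 + 99y + 162 = (-(1/8)y + 3/8)(24y^3 + 144y^2 + 408y + 432) + (0)
Last nonzero remainder: 24y^3 + 144y^2 + 408y + 432. Dividing through by 24 gives the monic gcd y^3 + 6y^2 + 17y + 18.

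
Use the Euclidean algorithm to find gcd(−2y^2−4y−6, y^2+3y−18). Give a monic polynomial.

1

By polynomial division,
  −2y^2−4y−6 = (−2)(y^2+3y−18) + (2y−42)
  y^2+3y−18 = ((1/2)y+12)(2y−42) + (486)
  2y−42 = ((1/243)y−7/81)(486) + (0)
The last nonzero remainder is the constant 486, so the polynomials are coprime and gcd = 1.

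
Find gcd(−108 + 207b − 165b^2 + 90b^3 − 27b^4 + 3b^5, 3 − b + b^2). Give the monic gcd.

Repeated division with remainder:
  3b^5 − 27b^4 + 90b^3 − 165b^2 + 207b − 108 = (3b^3 − 24b^2 + 57b − 36)(b^2 − b + 3) + (0)
The last nonzero remainder b^2 − b + 3 is already monic.

3 − b + b^2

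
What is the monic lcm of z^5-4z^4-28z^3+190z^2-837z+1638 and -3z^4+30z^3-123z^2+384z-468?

By polynomial division,
  z^5-4z^4-28z^3+190z^2-837z+1638 = (-(1/3)z-2)(-3z^4+30z^3-123z^2+384z-468) + (-9z^3+72z^2-225z+702)
  -3z^4+30z^3-123z^2+384z-468 = ((1/3)z-2/3)(-9z^3+72z^2-225z+702) + (0)
Last nonzero remainder: -9z^3+72z^2-225z+702. Dividing through by -9 gives the monic gcd z^3-8z^2+25z-78.
Then lcm(f, g) = f·g / gcd(f, g); expanding and making the result monic gives the answer.

z^6-6z^5-20z^4+246z^3-1217z^2+3312z-3276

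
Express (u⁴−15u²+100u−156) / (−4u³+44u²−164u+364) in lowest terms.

By polynomial division,
  u⁴−15u²+100u−156 = (−(1/4)u−11/4)(−4u³+44u²−164u+364) + (65u²−260u+845)
  −4u³+44u²−164u+364 = (−(4/65)u+28/65)(65u²−260u+845) + (0)
Last nonzero remainder: 65u²−260u+845. Dividing through by 65 gives the monic gcd u²−4u+13.
Cancel u²−4u+13 from numerator and denominator to get the reduced form.

(−u²−4u+12)/(4u−28)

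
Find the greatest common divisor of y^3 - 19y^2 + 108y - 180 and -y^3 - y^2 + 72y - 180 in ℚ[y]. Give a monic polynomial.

Euclidean algorithm in ℚ[y]:
  y^3 - 19y^2 + 108y - 180 = (-1)(-y^3 - y^2 + 72y - 180) + (-20y^2 + 180y - 360)
  -y^3 - y^2 + 72y - 180 = ((1/20)y + 1/2)(-20y^2 + 180y - 360) + (0)
Last nonzero remainder: -20y^2 + 180y - 360. Dividing through by -20 gives the monic gcd y^2 - 9y + 18.

y^2 - 9y + 18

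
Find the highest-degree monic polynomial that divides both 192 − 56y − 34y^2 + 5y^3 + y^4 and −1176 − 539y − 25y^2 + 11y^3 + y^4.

By polynomial division,
  y^4 + 5y^3 − 34y^2 − 56y + 192 = (y^4 + 11y^3 − 25y^2 − 539y − 1176) + (−6y^3 − 9y^2 + 483y + 1368)
  y^4 + 11y^3 − 25y^2 − 539y − 1176 = (−(1/6)y − 19/12)(−6y^3 − 9y^2 + 483y + 1368) + ((165/4)y^2 + (1815/4)y + 990)
  −6y^3 − 9y^2 + 483y + 1368 = (−(8/55)y + 76/55)((165/4)y^2 + (1815/4)y + 990) + (0)
Last nonzero remainder: (165/4)y^2 + (1815/4)y + 990. Dividing through by 165/4 gives the monic gcd y^2 + 11y + 24.

24 + 11y + y^2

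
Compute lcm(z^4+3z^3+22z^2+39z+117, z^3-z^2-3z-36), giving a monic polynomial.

z^5-z^4+10z^3-49z^2-39z-468

Apply the Euclidean algorithm:
  z^4+3z^3+22z^2+39z+117 = (z+4)(z^3-z^2-3z-36) + (29z^2+87z+261)
  z^3-z^2-3z-36 = ((1/29)z-4/29)(29z^2+87z+261) + (0)
Last nonzero remainder: 29z^2+87z+261. Dividing through by 29 gives the monic gcd z^2+3z+9.
Then lcm(f, g) = f·g / gcd(f, g); expanding and making the result monic gives the answer.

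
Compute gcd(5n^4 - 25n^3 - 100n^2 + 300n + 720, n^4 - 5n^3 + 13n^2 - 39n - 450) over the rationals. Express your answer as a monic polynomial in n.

Repeated division with remainder:
  5n^4 - 25n^3 - 100n^2 + 300n + 720 = (5)(n^4 - 5n^3 + 13n^2 - 39n - 450) + (-165n^2 + 495n + 2970)
  n^4 - 5n^3 + 13n^2 - 39n - 450 = (-(1/165)n^2 + (2/165)n - 5/33)(-165n^2 + 495n + 2970) + (0)
Last nonzero remainder: -165n^2 + 495n + 2970. Dividing through by -165 gives the monic gcd n^2 - 3n - 18.

n^2 - 3n - 18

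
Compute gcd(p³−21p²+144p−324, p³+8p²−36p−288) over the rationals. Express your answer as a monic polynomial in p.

Euclidean algorithm in ℚ[p]:
  p³−21p²+144p−324 = (p³+8p²−36p−288) + (−29p²+180p−36)
  p³+8p²−36p−288 = (−(1/29)p−412/841)(−29p²+180p−36) + ((42840/841)p−257040/841)
  −29p²+180p−36 = (−(24389/42840)p+841/7140)((42840/841)p−257040/841) + (0)
Last nonzero remainder: (42840/841)p−257040/841. Dividing through by 42840/841 gives the monic gcd p−6.

p−6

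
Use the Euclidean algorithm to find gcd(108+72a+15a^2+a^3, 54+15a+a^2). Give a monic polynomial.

6+a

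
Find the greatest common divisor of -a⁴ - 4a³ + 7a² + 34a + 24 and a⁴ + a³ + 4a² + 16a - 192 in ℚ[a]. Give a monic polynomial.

a² + a - 12

Apply the Euclidean algorithm:
  -a⁴ - 4a³ + 7a² + 34a + 24 = (-1)(a⁴ + a³ + 4a² + 16a - 192) + (-3a³ + 11a² + 50a - 168)
  a⁴ + a³ + 4a² + 16a - 192 = (-(1/3)a - 14/9)(-3a³ + 11a² + 50a - 168) + ((340/9)a² + (340/9)a - 1360/3)
  -3a³ + 11a² + 50a - 168 = (-(27/340)a + 63/170)((340/9)a² + (340/9)a - 1360/3) + (0)
Last nonzero remainder: (340/9)a² + (340/9)a - 1360/3. Dividing through by 340/9 gives the monic gcd a² + a - 12.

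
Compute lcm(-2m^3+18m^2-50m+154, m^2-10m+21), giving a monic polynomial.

m^4-12m^3+52m^2-152m+231

Euclidean algorithm in ℚ[m]:
  -2m^3+18m^2-50m+154 = (-2m-2)(m^2-10m+21) + (-28m+196)
  m^2-10m+21 = (-(1/28)m+3/28)(-28m+196) + (0)
Last nonzero remainder: -28m+196. Dividing through by -28 gives the monic gcd m-7.
Then lcm(f, g) = f·g / gcd(f, g); expanding and making the result monic gives the answer.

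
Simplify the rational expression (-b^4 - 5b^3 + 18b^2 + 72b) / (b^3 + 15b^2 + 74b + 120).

(-b^3 + b^2 + 12b)/(b^2 + 9b + 20)

Euclidean algorithm in ℚ[b]:
  -b^4 - 5b^3 + 18b^2 + 72b = (-b + 10)(b^3 + 15b^2 + 74b + 120) + (-58b^2 - 548b - 1200)
  b^3 + 15b^2 + 74b + 120 = (-(1/58)b - 161/1682)(-58b^2 - 548b - 1200) + ((720/841)b + 4320/841)
  -58b^2 - 548b - 1200 = (-(24389/360)b - 4205/18)((720/841)b + 4320/841) + (0)
Last nonzero remainder: (720/841)b + 4320/841. Dividing through by 720/841 gives the monic gcd b + 6.
Cancel b + 6 from numerator and denominator to get the reduced form.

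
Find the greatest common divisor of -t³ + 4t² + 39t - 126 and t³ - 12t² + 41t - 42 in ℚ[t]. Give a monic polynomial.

t² - 10t + 21

Euclidean algorithm in ℚ[t]:
  -t³ + 4t² + 39t - 126 = (-1)(t³ - 12t² + 41t - 42) + (-8t² + 80t - 168)
  t³ - 12t² + 41t - 42 = (-(1/8)t + 1/4)(-8t² + 80t - 168) + (0)
Last nonzero remainder: -8t² + 80t - 168. Dividing through by -8 gives the monic gcd t² - 10t + 21.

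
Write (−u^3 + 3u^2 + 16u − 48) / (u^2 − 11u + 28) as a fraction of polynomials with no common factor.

(−u^2 − u + 12)/(u − 7)

By polynomial division,
  −u^3 + 3u^2 + 16u − 48 = (−u − 8)(u^2 − 11u + 28) + (−44u + 176)
  u^2 − 11u + 28 = (−(1/44)u + 7/44)(−44u + 176) + (0)
Last nonzero remainder: −44u + 176. Dividing through by −44 gives the monic gcd u − 4.
Cancel u − 4 from numerator and denominator to get the reduced form.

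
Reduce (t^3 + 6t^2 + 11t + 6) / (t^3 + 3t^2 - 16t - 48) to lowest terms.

(t^2 + 3t + 2)/(t^2 - 16)

Euclidean algorithm in ℚ[t]:
  t^3 + 6t^2 + 11t + 6 = (t^3 + 3t^2 - 16t - 48) + (3t^2 + 27t + 54)
  t^3 + 3t^2 - 16t - 48 = ((1/3)t - 2)(3t^2 + 27t + 54) + (20t + 60)
  3t^2 + 27t + 54 = ((3/20)t + 9/10)(20t + 60) + (0)
Last nonzero remainder: 20t + 60. Dividing through by 20 gives the monic gcd t + 3.
Cancel t + 3 from numerator and denominator to get the reduced form.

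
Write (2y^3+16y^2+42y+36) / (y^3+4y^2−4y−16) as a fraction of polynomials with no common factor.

Repeated division with remainder:
  2y^3+16y^2+42y+36 = (2)(y^3+4y^2−4y−16) + (8y^2+50y+68)
  y^3+4y^2−4y−16 = ((1/8)y−9/32)(8y^2+50y+68) + ((25/16)y+25/8)
  8y^2+50y+68 = ((128/25)y+544/25)((25/16)y+25/8) + (0)
Last nonzero remainder: (25/16)y+25/8. Dividing through by 25/16 gives the monic gcd y+2.
Cancel y+2 from numerator and denominator to get the reduced form.

(2y^2+12y+18)/(y^2+2y−8)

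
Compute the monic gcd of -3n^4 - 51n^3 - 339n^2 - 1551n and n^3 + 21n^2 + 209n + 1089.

n + 11

Euclidean algorithm in ℚ[n]:
  -3n^4 - 51n^3 - 339n^2 - 1551n = (-3n + 12)(n^3 + 21n^2 + 209n + 1089) + (36n^2 - 792n - 13068)
  n^3 + 21n^2 + 209n + 1089 = ((1/36)n + 43/36)(36n^2 - 792n - 13068) + (1518n + 16698)
  36n^2 - 792n - 13068 = ((6/253)n - 18/23)(1518n + 16698) + (0)
Last nonzero remainder: 1518n + 16698. Dividing through by 1518 gives the monic gcd n + 11.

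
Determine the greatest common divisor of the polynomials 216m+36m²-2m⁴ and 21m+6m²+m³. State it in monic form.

m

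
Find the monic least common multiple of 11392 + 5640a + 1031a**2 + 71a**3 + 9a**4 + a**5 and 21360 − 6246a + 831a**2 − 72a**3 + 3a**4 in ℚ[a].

Apply the Euclidean algorithm:
  a**5 + 9a**4 + 71a**3 + 1031a**2 + 5640a + 11392 = ((1/3)a + 11)(3a**4 − 72a**3 + 831a**2 − 6246a + 21360) + (586a**3 − 6028a**2 + 67226a − 223568)
  3a**4 − 72a**3 + 831a**2 − 6246a + 21360 = ((3/586)a − 6027/85849)(586a**3 − 6028a**2 + 67226a − 223568) + ((5463936/85849)a**2 − (32783616/85849)a + 486290304/85849)
  586a**3 − 6028a**2 + 67226a − 223568 = ((25153757/2731968)a − 13478293/341496)((5463936/85849)a**2 − (32783616/85849)a + 486290304/85849) + (0)
Last nonzero remainder: (5463936/85849)a**2 − (32783616/85849)a + 486290304/85849. Dividing through by 5463936/85849 gives the monic gcd a**2 − 6a + 89.
Then lcm(f, g) = f·g / gcd(f, g); expanding and making the result monic gives the answer.

911360 + 246144a − 7648a**2 − 7238a**3 + 473a**4 − 11a**5 − 9a**6 + a**7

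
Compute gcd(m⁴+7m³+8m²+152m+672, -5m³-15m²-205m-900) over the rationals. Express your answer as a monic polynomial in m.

m+4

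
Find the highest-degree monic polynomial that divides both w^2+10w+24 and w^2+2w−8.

w+4

Repeated division with remainder:
  w^2+10w+24 = (w^2+2w−8) + (8w+32)
  w^2+2w−8 = ((1/8)w−1/4)(8w+32) + (0)
Last nonzero remainder: 8w+32. Dividing through by 8 gives the monic gcd w+4.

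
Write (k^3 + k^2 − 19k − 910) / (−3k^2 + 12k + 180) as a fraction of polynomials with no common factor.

Euclidean algorithm in ℚ[k]:
  k^3 + k^2 − 19k − 910 = (−(1/3)k − 5/3)(−3k^2 + 12k + 180) + (61k − 610)
  −3k^2 + 12k + 180 = (−(3/61)k − 18/61)(61k − 610) + (0)
Last nonzero remainder: 61k − 610. Dividing through by 61 gives the monic gcd k − 10.
Cancel k − 10 from numerator and denominator to get the reduced form.

(−k^2 − 11k − 91)/(3k + 18)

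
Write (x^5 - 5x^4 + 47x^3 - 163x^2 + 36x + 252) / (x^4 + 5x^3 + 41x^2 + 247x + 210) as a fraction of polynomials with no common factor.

(x^2 - 5x + 6)/(x + 5)

Apply the Euclidean algorithm:
  x^5 - 5x^4 + 47x^3 - 163x^2 + 36x + 252 = (x - 10)(x^4 + 5x^3 + 41x^2 + 247x + 210) + (56x^3 + 2296x + 2352)
  x^4 + 5x^3 + 41x^2 + 247x + 210 = ((1/56)x + 5/56)(56x^3 + 2296x + 2352) + (0)
Last nonzero remainder: 56x^3 + 2296x + 2352. Dividing through by 56 gives the monic gcd x^3 + 41x + 42.
Cancel x^3 + 41x + 42 from numerator and denominator to get the reduced form.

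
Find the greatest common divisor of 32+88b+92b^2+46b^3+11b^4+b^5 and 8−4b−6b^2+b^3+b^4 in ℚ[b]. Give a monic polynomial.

4+4b+b^2

By polynomial division,
  b^5+11b^4+46b^3+92b^2+88b+32 = (b+10)(b^4+b^3−6b^2−4b+8) + (42b^3+156b^2+120b−48)
  b^4+b^3−6b^2−4b+8 = ((1/42)b−19/294)(42b^3+156b^2+120b−48) + ((60/49)b^2+(240/49)b+240/49)
  42b^3+156b^2+120b−48 = ((343/10)b−49/5)((60/49)b^2+(240/49)b+240/49) + (0)
Last nonzero remainder: (60/49)b^2+(240/49)b+240/49. Dividing through by 60/49 gives the monic gcd b^2+4b+4.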